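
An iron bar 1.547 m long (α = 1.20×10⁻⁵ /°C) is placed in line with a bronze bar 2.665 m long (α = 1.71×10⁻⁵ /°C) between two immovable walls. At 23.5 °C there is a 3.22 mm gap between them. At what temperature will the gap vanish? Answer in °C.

α₁L₁ = 1.8564×10⁻⁵ m/K, α₂L₂ = 4.55715×10⁻⁵ m/K → total 6.41355×10⁻⁵ m/K
ΔT = g/(α₁L₁+α₂L₂) = 3.22×10⁻³ / 6.41355×10⁻⁵ = 50.206 K
T = 23.5 + 50.206 = 73.706 °C

T = 73.7 °C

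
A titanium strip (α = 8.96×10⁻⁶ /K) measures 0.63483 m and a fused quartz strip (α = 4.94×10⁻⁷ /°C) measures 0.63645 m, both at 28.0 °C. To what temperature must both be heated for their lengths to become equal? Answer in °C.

T = 329.5 °C

Equal length when α₁L₁ΔT − α₂L₂ΔT = L₂ − L₁ = 1.62×10⁻³ m
α₁L₁ = 5.6880768×10⁻⁶, α₂L₂ = 3.144063×10⁻⁷ → Δ(αL) = 5.3736705×10⁻⁶ m/K
ΔT = 1.62×10⁻³ / 5.3736705×10⁻⁶ = 301.470 K, so T = 28.0 + 301.470 = 329.470 °C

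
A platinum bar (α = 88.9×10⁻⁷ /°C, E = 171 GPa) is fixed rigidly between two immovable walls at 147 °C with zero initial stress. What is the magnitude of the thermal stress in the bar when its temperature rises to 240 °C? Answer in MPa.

Fully constrained: the free strain ε = αΔT is blocked, so σ = Eε = EαΔT.
|ΔT| = 93 K
σ = 171×10⁹ × 88.9×10⁻⁷ × 93 = 1.41×10⁸ Pa

σ = 141 MPa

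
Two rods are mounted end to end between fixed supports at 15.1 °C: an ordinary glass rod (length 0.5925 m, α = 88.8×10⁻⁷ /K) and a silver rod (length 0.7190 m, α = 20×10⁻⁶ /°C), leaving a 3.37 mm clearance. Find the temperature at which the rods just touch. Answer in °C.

Gap closes when ΔL₁ + ΔL₂ = 3.37 mm = 3.37×10⁻³ m
(α₁L₁ + α₂L₂)ΔT = g
α₁L₁ + α₂L₂ = 88.8×10⁻⁷×0.5925 + 20×10⁻⁶×0.7190 = 1.96414×10⁻⁵ m/K
ΔT = 3.37×10⁻³ / 1.96414×10⁻⁵ = 171.58 K
T = 15.1 + 171.58 = 186.68 °C

T = 187 °C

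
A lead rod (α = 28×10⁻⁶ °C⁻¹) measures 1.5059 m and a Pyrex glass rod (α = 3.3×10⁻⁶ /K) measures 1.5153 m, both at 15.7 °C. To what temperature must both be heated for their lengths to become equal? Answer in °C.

Equal length when α₁L₁ΔT − α₂L₂ΔT = L₂ − L₁ = 9.40×10⁻³ m
α₁L₁ = 4.21652×10⁻⁵, α₂L₂ = 5.00049×10⁻⁶ → Δ(αL) = 3.716471×10⁻⁵ m/K
ΔT = 9.40×10⁻³ / 3.716471×10⁻⁵ = 252.928 K, so T = 15.7 + 252.928 = 268.628 °C

T = 268.6 °C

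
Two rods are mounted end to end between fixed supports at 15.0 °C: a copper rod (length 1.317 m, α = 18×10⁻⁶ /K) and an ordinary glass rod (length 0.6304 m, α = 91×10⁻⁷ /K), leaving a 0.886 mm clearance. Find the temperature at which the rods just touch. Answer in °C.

Gap closes when ΔL₁ + ΔL₂ = 0.886 mm = 8.86×10⁻⁴ m
(α₁L₁ + α₂L₂)ΔT = g
α₁L₁ + α₂L₂ = 18×10⁻⁶×1.317 + 91×10⁻⁷×0.6304 = 2.944264×10⁻⁵ m/K
ΔT = 8.86×10⁻⁴ / 2.944264×10⁻⁵ = 30.092 K
T = 15.0 + 30.092 = 45.092 °C

T = 45.1 °C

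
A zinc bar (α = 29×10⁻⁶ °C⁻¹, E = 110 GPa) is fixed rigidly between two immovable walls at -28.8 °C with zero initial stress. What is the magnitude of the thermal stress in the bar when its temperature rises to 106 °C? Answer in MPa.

σ = 430 MPa

Fully constrained: the free strain ε = αΔT is blocked, so σ = Eε = EαΔT.
|ΔT| = 134.8 K
σ = 110×10⁹ × 29×10⁻⁶ × 134.8 = 4.30×10⁸ Pa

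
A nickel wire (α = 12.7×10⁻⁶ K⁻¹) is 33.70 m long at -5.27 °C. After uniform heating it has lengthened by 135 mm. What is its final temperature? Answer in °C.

T = 310 °C

ΔL = αL₀ΔT ⇒ ΔT = ΔL / (αL₀)
ΔT = 135×10⁻³ m / (12.7×10⁻⁶ × 33.70 m) = 315.43 K
T = -5.27 + 315.43 = 310.16 °C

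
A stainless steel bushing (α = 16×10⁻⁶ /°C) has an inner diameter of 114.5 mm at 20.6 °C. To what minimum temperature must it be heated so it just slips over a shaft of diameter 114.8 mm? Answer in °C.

Required Δd = 114.8 − 114.5 = 0.3 mm
Δd = αd₀ΔT ⇒ ΔT = Δd/(αd₀) = 0.3 / (16×10⁻⁶ × 114.5) = 163.76 K
T_min = 20.6 + 163.76 = 184.36 °C

T = 184 °C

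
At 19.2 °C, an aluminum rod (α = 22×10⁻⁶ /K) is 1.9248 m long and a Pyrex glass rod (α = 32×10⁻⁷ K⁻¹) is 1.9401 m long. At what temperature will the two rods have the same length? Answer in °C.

T = 442.6 °C

Equal length when α₁L₁ΔT − α₂L₂ΔT = L₂ − L₁ = 1.53×10⁻² m
α₁L₁ = 4.23456×10⁻⁵, α₂L₂ = 6.20832×10⁻⁶ → Δ(αL) = 3.613728×10⁻⁵ m/K
ΔT = 1.53×10⁻² / 3.613728×10⁻⁵ = 423.385 K, so T = 19.2 + 423.385 = 442.585 °C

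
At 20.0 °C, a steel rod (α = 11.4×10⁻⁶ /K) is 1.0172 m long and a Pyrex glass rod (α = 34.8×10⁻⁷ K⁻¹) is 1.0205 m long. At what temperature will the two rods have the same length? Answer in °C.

T = 430.2 °C

Equal length when α₁L₁ΔT − α₂L₂ΔT = L₂ − L₁ = 3.30×10⁻³ m
α₁L₁ = 1.159608×10⁻⁵, α₂L₂ = 3.55134×10⁻⁶ → Δ(αL) = 8.04474×10⁻⁶ m/K
ΔT = 3.30×10⁻³ / 8.04474×10⁻⁶ = 410.206 K, so T = 20.0 + 410.206 = 430.206 °C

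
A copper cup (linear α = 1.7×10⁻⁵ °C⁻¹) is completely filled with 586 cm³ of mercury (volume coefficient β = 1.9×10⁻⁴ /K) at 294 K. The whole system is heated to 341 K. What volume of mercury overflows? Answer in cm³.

The cup also expands: β_container ≈ 3α = 5.1×10⁻⁵ /K
Net overflow = V₀(β_liq − 3α_cont)ΔT
β − 3α = 1.90×10⁻⁴ − 5.1×10⁻⁵ = 1.39×10⁻⁴ /K; ΔT = 47 K
ΔV = 586 × 1.39×10⁻⁴ × 47 = 3.83 cm³

3.83 cm³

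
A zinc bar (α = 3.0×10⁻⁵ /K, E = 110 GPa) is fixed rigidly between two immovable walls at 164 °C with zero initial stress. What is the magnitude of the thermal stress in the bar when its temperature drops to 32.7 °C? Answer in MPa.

σ = 433 MPa

Fully constrained: the free strain ε = αΔT is blocked, so σ = Eε = EαΔT.
|ΔT| = 131.3 K
σ = 110×10⁹ × 3.0×10⁻⁵ × 131.3 = 4.33×10⁸ Pa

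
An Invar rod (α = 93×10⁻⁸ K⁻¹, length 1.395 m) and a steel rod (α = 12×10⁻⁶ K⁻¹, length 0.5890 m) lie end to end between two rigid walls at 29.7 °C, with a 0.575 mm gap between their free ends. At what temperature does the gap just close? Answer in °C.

T = 98.4 °C

α₁L₁ = 1.29735×10⁻⁶ m/K, α₂L₂ = 7.068×10⁻⁶ m/K → total 8.36535×10⁻⁶ m/K
ΔT = g/(α₁L₁+α₂L₂) = 5.75×10⁻⁴ / 8.36535×10⁻⁶ = 68.736 K
T = 29.7 + 68.736 = 98.436 °C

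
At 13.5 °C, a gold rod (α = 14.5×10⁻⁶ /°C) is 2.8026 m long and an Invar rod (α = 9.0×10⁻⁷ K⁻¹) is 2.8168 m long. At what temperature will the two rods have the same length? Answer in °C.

L₁(1 + α₁ΔT) = L₂(1 + α₂ΔT) ⇒ ΔT = (L₂ − L₁)/(α₁L₁ − α₂L₂)
L₂ − L₁ = 2.8168 − 2.8026 = 1.42×10⁻² m
α₁L₁ − α₂L₂ = 14.5×10⁻⁶×2.8026 − 9.0×10⁻⁷×2.8168 = 3.810258×10⁻⁵ m/K
ΔT = 1.42×10⁻² / 3.810258×10⁻⁵ = 372.678 K
T = 13.5 + 372.678 = 386.178 °C

T = 386.2 °C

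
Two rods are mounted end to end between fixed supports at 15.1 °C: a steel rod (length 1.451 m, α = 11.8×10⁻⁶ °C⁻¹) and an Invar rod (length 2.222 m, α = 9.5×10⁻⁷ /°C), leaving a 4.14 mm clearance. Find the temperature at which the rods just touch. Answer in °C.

T = 230 °C

Gap closes when ΔL₁ + ΔL₂ = 4.14 mm = 4.14×10⁻³ m
(α₁L₁ + α₂L₂)ΔT = g
α₁L₁ + α₂L₂ = 11.8×10⁻⁶×1.451 + 9.5×10⁻⁷×2.222 = 1.92327×10⁻⁵ m/K
ΔT = 4.14×10⁻³ / 1.92327×10⁻⁵ = 215.26 K
T = 15.1 + 215.26 = 230.36 °C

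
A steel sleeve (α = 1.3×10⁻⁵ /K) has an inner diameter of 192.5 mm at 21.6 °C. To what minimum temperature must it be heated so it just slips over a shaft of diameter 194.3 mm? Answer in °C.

T = 741 °C

Required Δd = 194.3 − 192.5 = 1.8 mm
Δd = αd₀ΔT ⇒ ΔT = Δd/(αd₀) = 1.8 / (1.3×10⁻⁵ × 192.5) = 719.28 K
T_min = 21.6 + 719.28 = 740.88 °C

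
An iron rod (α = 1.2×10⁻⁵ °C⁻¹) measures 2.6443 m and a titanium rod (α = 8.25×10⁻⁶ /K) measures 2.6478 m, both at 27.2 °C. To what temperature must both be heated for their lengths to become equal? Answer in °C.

T = 381.2 °C

Equal length when α₁L₁ΔT − α₂L₂ΔT = L₂ − L₁ = 3.50×10⁻³ m
α₁L₁ = 3.17316×10⁻⁵, α₂L₂ = 2.184435×10⁻⁵ → Δ(αL) = 9.88725×10⁻⁶ m/K
ΔT = 3.50×10⁻³ / 9.88725×10⁻⁶ = 353.991 K, so T = 27.2 + 353.991 = 381.191 °C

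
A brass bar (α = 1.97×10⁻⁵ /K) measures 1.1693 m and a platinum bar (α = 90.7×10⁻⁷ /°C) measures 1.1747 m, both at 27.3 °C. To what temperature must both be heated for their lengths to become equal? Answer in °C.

Equal length when α₁L₁ΔT − α₂L₂ΔT = L₂ − L₁ = 5.40×10⁻³ m
α₁L₁ = 2.303521×10⁻⁵, α₂L₂ = 1.0654529×10⁻⁵ → Δ(αL) = 1.2380681×10⁻⁵ m/K
ΔT = 5.40×10⁻³ / 1.2380681×10⁻⁵ = 436.163 K, so T = 27.3 + 436.163 = 463.463 °C

T = 463.5 °C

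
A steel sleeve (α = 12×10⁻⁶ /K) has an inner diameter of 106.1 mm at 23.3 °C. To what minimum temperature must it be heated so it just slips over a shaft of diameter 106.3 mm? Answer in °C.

T = 180 °C

Required Δd = 106.3 − 106.1 = 0.2 mm
Δd = αd₀ΔT ⇒ ΔT = Δd/(αd₀) = 0.2 / (12×10⁻⁶ × 106.1) = 157.08 K
T_min = 23.3 + 157.08 = 180.38 °C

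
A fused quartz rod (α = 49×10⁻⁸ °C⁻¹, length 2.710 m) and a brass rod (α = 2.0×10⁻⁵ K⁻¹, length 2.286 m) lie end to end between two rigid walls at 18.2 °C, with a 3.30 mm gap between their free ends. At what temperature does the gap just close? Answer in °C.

Gap closes when ΔL₁ + ΔL₂ = 3.30 mm = 3.30×10⁻³ m
(α₁L₁ + α₂L₂)ΔT = g
α₁L₁ + α₂L₂ = 49×10⁻⁸×2.710 + 2.0×10⁻⁵×2.286 = 4.70479×10⁻⁵ m/K
ΔT = 3.30×10⁻³ / 4.70479×10⁻⁵ = 70.141 K
T = 18.2 + 70.141 = 88.341 °C

T = 88.3 °C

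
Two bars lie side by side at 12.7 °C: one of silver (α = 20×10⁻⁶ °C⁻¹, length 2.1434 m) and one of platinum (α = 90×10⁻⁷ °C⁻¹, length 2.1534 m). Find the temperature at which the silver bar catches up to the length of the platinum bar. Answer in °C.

T = 438.5 °C

L₁(1 + α₁ΔT) = L₂(1 + α₂ΔT) ⇒ ΔT = (L₂ − L₁)/(α₁L₁ − α₂L₂)
L₂ − L₁ = 2.1534 − 2.1434 = 1.00×10⁻² m
α₁L₁ − α₂L₂ = 20×10⁻⁶×2.1434 − 90×10⁻⁷×2.1534 = 2.34874×10⁻⁵ m/K
ΔT = 1.00×10⁻² / 2.34874×10⁻⁵ = 425.760 K
T = 12.7 + 425.760 = 438.460 °C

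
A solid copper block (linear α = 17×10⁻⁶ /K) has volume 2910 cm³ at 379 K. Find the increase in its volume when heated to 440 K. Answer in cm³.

Isotropic solid: β ≈ 3α = 5.1×10⁻⁵ /K; ΔT = 61 K
ΔV = 3αV₀ΔT = 3(17×10⁻⁶)(2910)(61) = 9.05 cm³

ΔV = 9.05 cm³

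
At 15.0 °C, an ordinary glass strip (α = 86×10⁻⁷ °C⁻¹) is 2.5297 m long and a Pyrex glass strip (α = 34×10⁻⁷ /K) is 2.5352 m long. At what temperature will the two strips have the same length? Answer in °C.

Equal length when α₁L₁ΔT − α₂L₂ΔT = L₂ − L₁ = 5.50×10⁻³ m
α₁L₁ = 2.175542×10⁻⁵, α₂L₂ = 8.61968×10⁻⁶ → Δ(αL) = 1.313574×10⁻⁵ m/K
ΔT = 5.50×10⁻³ / 1.313574×10⁻⁵ = 418.705 K, so T = 15.0 + 418.705 = 433.705 °C

T = 433.7 °C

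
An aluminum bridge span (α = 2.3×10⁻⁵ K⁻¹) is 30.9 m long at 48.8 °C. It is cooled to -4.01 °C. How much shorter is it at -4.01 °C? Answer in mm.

|ΔT| = |-4.01 − 48.8| = 52.81 K
ΔL = αL₀ΔT = (2.3×10⁻⁵)(30.9)(52.81) = 3.75×10⁻² m

ΔL = 37.5 mm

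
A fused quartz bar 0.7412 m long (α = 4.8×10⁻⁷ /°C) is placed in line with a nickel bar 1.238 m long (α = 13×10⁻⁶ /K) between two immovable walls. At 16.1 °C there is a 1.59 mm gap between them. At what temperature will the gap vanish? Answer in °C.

Gap closes when ΔL₁ + ΔL₂ = 1.59 mm = 1.59×10⁻³ m
(α₁L₁ + α₂L₂)ΔT = g
α₁L₁ + α₂L₂ = 4.8×10⁻⁷×0.7412 + 13×10⁻⁶×1.238 = 1.6449776×10⁻⁵ m/K
ΔT = 1.59×10⁻³ / 1.6449776×10⁻⁵ = 96.66 K
T = 16.1 + 96.66 = 112.76 °C

T = 113 °C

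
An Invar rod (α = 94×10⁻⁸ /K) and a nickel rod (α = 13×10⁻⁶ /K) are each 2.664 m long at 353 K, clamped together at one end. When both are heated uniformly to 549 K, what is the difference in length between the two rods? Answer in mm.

6.30 mm

ΔT = 196 K
Invar: ΔL = 94×10⁻⁸ × 2.664 m × 196 = 4.9082×10⁻⁴ m = 0.49082 mm
nickel: ΔL = 13×10⁻⁶ × 2.664 m × 196 = 6.7879×10⁻³ m = 6.7879 mm
difference = 6.7879 − 0.49082 = 6.29708 mm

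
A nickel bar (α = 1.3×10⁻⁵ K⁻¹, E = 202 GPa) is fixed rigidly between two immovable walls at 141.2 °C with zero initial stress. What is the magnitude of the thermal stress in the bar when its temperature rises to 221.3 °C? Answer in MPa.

Fully constrained: the free strain ε = αΔT is blocked, so σ = Eε = EαΔT.
|ΔT| = 80.1 K
σ = 202×10⁹ × 1.3×10⁻⁵ × 80.1 = 2.10×10⁸ Pa

σ = 210 MPa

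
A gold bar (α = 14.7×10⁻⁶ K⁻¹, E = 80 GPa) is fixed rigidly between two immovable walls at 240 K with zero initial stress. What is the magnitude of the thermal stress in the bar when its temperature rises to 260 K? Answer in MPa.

σ = 23.5 MPa

Fully constrained: the free strain ε = αΔT is blocked, so σ = Eε = EαΔT.
|ΔT| = 20 K
σ = 80.0×10⁹ × 14.7×10⁻⁶ × 20 = 2.35×10⁷ Pa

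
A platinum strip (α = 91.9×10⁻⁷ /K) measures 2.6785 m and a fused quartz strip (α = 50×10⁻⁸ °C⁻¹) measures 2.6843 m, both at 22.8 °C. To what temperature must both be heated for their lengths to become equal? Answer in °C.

T = 272.0 °C

L₁(1 + α₁ΔT) = L₂(1 + α₂ΔT) ⇒ ΔT = (L₂ − L₁)/(α₁L₁ − α₂L₂)
L₂ − L₁ = 2.6843 − 2.6785 = 5.80×10⁻³ m
α₁L₁ − α₂L₂ = 91.9×10⁻⁷×2.6785 − 50×10⁻⁸×2.6843 = 2.3273265×10⁻⁵ m/K
ΔT = 5.80×10⁻³ / 2.3273265×10⁻⁵ = 249.213 K
T = 22.8 + 249.213 = 272.013 °C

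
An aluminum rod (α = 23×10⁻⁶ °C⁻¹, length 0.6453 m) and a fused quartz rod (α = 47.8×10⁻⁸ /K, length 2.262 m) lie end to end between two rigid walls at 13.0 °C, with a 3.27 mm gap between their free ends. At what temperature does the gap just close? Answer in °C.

T = 218 °C

Gap closes when ΔL₁ + ΔL₂ = 3.27 mm = 3.27×10⁻³ m
(α₁L₁ + α₂L₂)ΔT = g
α₁L₁ + α₂L₂ = 23×10⁻⁶×0.6453 + 47.8×10⁻⁸×2.262 = 1.5923136×10⁻⁵ m/K
ΔT = 3.27×10⁻³ / 1.5923136×10⁻⁵ = 205.36 K
T = 13.0 + 205.36 = 218.36 °C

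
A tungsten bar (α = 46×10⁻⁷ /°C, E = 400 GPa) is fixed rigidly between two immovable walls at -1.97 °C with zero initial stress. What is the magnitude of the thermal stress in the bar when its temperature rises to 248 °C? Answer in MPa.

σ = 460 MPa

Fully constrained: the free strain ε = αΔT is blocked, so σ = Eε = EαΔT.
|ΔT| = 249.97 K
σ = 400×10⁹ × 46×10⁻⁷ × 249.97 = 4.60×10⁸ Pa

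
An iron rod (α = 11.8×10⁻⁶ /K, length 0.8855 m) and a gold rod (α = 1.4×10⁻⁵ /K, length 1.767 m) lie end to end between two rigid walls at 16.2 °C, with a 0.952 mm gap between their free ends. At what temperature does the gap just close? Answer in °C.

T = 43.3 °C

Gap closes when ΔL₁ + ΔL₂ = 0.952 mm = 9.52×10⁻⁴ m
(α₁L₁ + α₂L₂)ΔT = g
α₁L₁ + α₂L₂ = 11.8×10⁻⁶×0.8855 + 1.4×10⁻⁵×1.767 = 3.51869×10⁻⁵ m/K
ΔT = 9.52×10⁻⁴ / 3.51869×10⁻⁵ = 27.056 K
T = 16.2 + 27.056 = 43.256 °C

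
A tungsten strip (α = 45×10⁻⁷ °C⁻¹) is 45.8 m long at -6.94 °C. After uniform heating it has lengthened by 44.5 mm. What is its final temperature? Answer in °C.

ΔL = αL₀ΔT ⇒ ΔT = ΔL / (αL₀)
ΔT = 44.5×10⁻³ m / (45×10⁻⁷ × 45.8 m) = 215.91 K
T = -6.94 + 215.91 = 208.97 °C

T = 209 °C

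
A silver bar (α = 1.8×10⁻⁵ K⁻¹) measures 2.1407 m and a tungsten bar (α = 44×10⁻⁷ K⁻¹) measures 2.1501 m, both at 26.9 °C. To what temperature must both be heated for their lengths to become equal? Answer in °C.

T = 350.2 °C

L₁(1 + α₁ΔT) = L₂(1 + α₂ΔT) ⇒ ΔT = (L₂ − L₁)/(α₁L₁ − α₂L₂)
L₂ − L₁ = 2.1501 − 2.1407 = 9.40×10⁻³ m
α₁L₁ − α₂L₂ = 1.8×10⁻⁵×2.1407 − 44×10⁻⁷×2.1501 = 2.907216×10⁻⁵ m/K
ΔT = 9.40×10⁻³ / 2.907216×10⁻⁵ = 323.333 K
T = 26.9 + 323.333 = 350.233 °C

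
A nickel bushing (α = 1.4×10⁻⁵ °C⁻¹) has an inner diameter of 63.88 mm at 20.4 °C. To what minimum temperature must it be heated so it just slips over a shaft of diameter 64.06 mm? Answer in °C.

T = 222 °C

Required Δd = 64.06 − 63.88 = 0.18 mm
Δd = αd₀ΔT ⇒ ΔT = Δd/(αd₀) = 0.18 / (1.4×10⁻⁵ × 63.88) = 201.27 K
T_min = 20.4 + 201.27 = 221.67 °C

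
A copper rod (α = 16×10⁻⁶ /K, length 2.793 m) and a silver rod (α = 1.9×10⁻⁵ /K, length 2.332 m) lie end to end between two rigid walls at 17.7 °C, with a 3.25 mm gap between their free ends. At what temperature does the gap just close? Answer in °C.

T = 54.2 °C

Gap closes when ΔL₁ + ΔL₂ = 3.25 mm = 3.25×10⁻³ m
(α₁L₁ + α₂L₂)ΔT = g
α₁L₁ + α₂L₂ = 16×10⁻⁶×2.793 + 1.9×10⁻⁵×2.332 = 8.8996×10⁻⁵ m/K
ΔT = 3.25×10⁻³ / 8.8996×10⁻⁵ = 36.518 K
T = 17.7 + 36.518 = 54.218 °C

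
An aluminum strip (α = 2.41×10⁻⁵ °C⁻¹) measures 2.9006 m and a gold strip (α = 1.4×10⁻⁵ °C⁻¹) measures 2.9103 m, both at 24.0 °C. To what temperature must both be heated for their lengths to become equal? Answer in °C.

T = 356.6 °C

Equal length when α₁L₁ΔT − α₂L₂ΔT = L₂ − L₁ = 9.70×10⁻³ m
α₁L₁ = 6.990446×10⁻⁵, α₂L₂ = 4.07442×10⁻⁵ → Δ(αL) = 2.916026×10⁻⁵ m/K
ΔT = 9.70×10⁻³ / 2.916026×10⁻⁵ = 332.644 K, so T = 24.0 + 332.644 = 356.644 °C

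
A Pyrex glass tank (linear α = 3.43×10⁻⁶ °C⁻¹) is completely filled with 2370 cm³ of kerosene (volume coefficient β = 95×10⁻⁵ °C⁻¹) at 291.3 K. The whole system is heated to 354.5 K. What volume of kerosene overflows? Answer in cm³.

The tank also expands: β_container ≈ 3α = 1.029×10⁻⁵ /K
Net overflow = V₀(β_liq − 3α_cont)ΔT
β − 3α = 9.50×10⁻⁴ − 1.029×10⁻⁵ = 9.3971×10⁻⁴ /K; ΔT = 63.2 K
ΔV = 2370 × 9.3971×10⁻⁴ × 63.2 = 141 cm³

141 cm³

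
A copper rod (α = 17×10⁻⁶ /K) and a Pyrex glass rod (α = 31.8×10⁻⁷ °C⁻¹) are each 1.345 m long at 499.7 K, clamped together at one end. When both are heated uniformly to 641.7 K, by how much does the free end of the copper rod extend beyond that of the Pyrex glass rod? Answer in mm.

ΔT = 142.0 K
copper: ΔL = 17×10⁻⁶ × 1.345 m × 142.0 = 3.2468×10⁻³ m = 3.2468 mm
Pyrex glass: ΔL = 31.8×10⁻⁷ × 1.345 m × 142.0 = 6.0735×10⁻⁴ m = 0.60735 mm
difference = 3.2468 − 0.60735 = 2.63945 mm

2.64 mm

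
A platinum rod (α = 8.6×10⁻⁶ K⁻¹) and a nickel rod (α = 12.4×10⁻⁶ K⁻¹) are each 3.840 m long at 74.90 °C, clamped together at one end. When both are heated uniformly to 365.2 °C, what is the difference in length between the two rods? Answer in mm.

4.24 mm

ΔT = 290.30 K
platinum: ΔL = 8.6×10⁻⁶ × 3.840 m × 290.30 = 9.5869×10⁻³ m = 9.5869 mm
nickel: ΔL = 12.4×10⁻⁶ × 3.840 m × 290.30 = 1.3823×10⁻² m = 13.823 mm
difference = 13.823 − 9.5869 = 4.2361 mm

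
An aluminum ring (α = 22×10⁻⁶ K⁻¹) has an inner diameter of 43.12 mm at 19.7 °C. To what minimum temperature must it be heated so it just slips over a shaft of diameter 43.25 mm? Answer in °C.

Required Δd = 43.25 − 43.12 = 0.13 mm
Δd = αd₀ΔT ⇒ ΔT = Δd/(αd₀) = 0.13 / (22×10⁻⁶ × 43.12) = 137.04 K
T_min = 19.7 + 137.04 = 156.74 °C

T = 157 °C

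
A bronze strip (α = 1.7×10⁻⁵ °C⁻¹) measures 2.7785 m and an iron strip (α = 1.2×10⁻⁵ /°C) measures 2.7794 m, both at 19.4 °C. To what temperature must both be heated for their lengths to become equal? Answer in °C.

T = 84.23 °C

L₁(1 + α₁ΔT) = L₂(1 + α₂ΔT) ⇒ ΔT = (L₂ − L₁)/(α₁L₁ − α₂L₂)
L₂ − L₁ = 2.7794 − 2.7785 = 9.00×10⁻⁴ m
α₁L₁ − α₂L₂ = 1.7×10⁻⁵×2.7785 − 1.2×10⁻⁵×2.7794 = 1.38817×10⁻⁵ m/K
ΔT = 9.00×10⁻⁴ / 1.38817×10⁻⁵ = 64.8336 K
T = 19.4 + 64.8336 = 84.2336 °C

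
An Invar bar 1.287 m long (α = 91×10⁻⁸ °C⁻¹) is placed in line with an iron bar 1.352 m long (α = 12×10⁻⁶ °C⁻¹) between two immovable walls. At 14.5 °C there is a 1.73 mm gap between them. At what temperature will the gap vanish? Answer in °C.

T = 114 °C

α₁L₁ = 1.17117×10⁻⁶ m/K, α₂L₂ = 1.6224×10⁻⁵ m/K → total 1.739517×10⁻⁵ m/K
ΔT = g/(α₁L₁+α₂L₂) = 1.73×10⁻³ / 1.739517×10⁻⁵ = 99.45 K
T = 14.5 + 99.45 = 113.95 °C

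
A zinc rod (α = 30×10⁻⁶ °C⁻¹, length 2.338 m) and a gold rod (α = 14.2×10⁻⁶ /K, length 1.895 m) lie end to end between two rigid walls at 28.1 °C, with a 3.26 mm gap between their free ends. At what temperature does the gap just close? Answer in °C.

α₁L₁ = 7.014×10⁻⁵ m/K, α₂L₂ = 2.6909×10⁻⁵ m/K → total 9.7049×10⁻⁵ m/K
ΔT = g/(α₁L₁+α₂L₂) = 3.26×10⁻³ / 9.7049×10⁻⁵ = 33.591 K
T = 28.1 + 33.591 = 61.691 °C

T = 61.7 °C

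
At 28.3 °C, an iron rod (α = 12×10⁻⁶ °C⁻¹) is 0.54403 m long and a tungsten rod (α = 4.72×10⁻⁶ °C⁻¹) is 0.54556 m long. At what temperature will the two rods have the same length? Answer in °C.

L₁(1 + α₁ΔT) = L₂(1 + α₂ΔT) ⇒ ΔT = (L₂ − L₁)/(α₁L₁ − α₂L₂)
L₂ − L₁ = 0.54556 − 0.54403 = 1.53×10⁻³ m
α₁L₁ − α₂L₂ = 12×10⁻⁶×0.54403 − 4.72×10⁻⁶×0.54556 = 3.9533168×10⁻⁶ m/K
ΔT = 1.53×10⁻³ / 3.9533168×10⁻⁶ = 387.017 K
T = 28.3 + 387.017 = 415.317 °C

T = 415.3 °C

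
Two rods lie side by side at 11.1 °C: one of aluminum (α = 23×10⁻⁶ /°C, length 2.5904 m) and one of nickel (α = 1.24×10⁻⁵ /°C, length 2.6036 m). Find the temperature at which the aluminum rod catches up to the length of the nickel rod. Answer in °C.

L₁(1 + α₁ΔT) = L₂(1 + α₂ΔT) ⇒ ΔT = (L₂ − L₁)/(α₁L₁ − α₂L₂)
L₂ − L₁ = 2.6036 − 2.5904 = 1.32×10⁻² m
α₁L₁ − α₂L₂ = 23×10⁻⁶×2.5904 − 1.24×10⁻⁵×2.6036 = 2.729456×10⁻⁵ m/K
ΔT = 1.32×10⁻² / 2.729456×10⁻⁵ = 483.613 K
T = 11.1 + 483.613 = 494.713 °C

T = 494.7 °C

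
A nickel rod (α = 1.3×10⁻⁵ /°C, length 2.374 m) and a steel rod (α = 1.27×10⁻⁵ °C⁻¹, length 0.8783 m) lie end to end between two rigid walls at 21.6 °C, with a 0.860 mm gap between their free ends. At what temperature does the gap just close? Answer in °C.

T = 42.1 °C

Gap closes when ΔL₁ + ΔL₂ = 0.860 mm = 8.60×10⁻⁴ m
(α₁L₁ + α₂L₂)ΔT = g
α₁L₁ + α₂L₂ = 1.3×10⁻⁵×2.374 + 1.27×10⁻⁵×0.8783 = 4.201641×10⁻⁵ m/K
ΔT = 8.60×10⁻⁴ / 4.201641×10⁻⁵ = 20.468 K
T = 21.6 + 20.468 = 42.068 °C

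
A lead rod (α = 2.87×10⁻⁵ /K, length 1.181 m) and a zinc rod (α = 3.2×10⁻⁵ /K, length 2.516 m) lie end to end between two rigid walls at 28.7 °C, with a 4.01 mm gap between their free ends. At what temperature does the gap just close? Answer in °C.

T = 63.8 °C

Gap closes when ΔL₁ + ΔL₂ = 4.01 mm = 4.01×10⁻³ m
(α₁L₁ + α₂L₂)ΔT = g
α₁L₁ + α₂L₂ = 2.87×10⁻⁵×1.181 + 3.2×10⁻⁵×2.516 = 1.144067×10⁻⁴ m/K
ΔT = 4.01×10⁻³ / 1.144067×10⁻⁴ = 35.050 K
T = 28.7 + 35.050 = 63.750 °C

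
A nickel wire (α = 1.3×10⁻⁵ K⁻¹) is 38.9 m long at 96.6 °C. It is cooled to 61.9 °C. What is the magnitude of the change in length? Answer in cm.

|ΔT| = |61.9 − 96.6| = 34.7 K
ΔL = αL₀ΔT = (1.3×10⁻⁵)(38.9)(34.7) = 1.75×10⁻² m

ΔL = 1.75 cm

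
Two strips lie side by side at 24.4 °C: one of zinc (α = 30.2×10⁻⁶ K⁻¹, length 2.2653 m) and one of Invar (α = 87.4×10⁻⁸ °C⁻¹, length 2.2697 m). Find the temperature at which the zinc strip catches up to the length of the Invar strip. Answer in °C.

L₁(1 + α₁ΔT) = L₂(1 + α₂ΔT) ⇒ ΔT = (L₂ − L₁)/(α₁L₁ − α₂L₂)
L₂ − L₁ = 2.2697 − 2.2653 = 4.40×10⁻³ m
α₁L₁ − α₂L₂ = 30.2×10⁻⁶×2.2653 − 87.4×10⁻⁸×2.2697 = 6.64283422×10⁻⁵ m/K
ΔT = 4.40×10⁻³ / 6.64283422×10⁻⁵ = 66.2368 K
T = 24.4 + 66.2368 = 90.6368 °C

T = 90.64 °C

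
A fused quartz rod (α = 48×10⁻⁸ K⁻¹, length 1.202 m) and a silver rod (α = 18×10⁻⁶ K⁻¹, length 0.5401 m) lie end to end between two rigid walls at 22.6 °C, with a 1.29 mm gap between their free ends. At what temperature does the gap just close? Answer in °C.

T = 148 °C

Gap closes when ΔL₁ + ΔL₂ = 1.29 mm = 1.29×10⁻³ m
(α₁L₁ + α₂L₂)ΔT = g
α₁L₁ + α₂L₂ = 48×10⁻⁸×1.202 + 18×10⁻⁶×0.5401 = 1.029876×10⁻⁵ m/K
ΔT = 1.29×10⁻³ / 1.029876×10⁻⁵ = 125.26 K
T = 22.6 + 125.26 = 147.86 °C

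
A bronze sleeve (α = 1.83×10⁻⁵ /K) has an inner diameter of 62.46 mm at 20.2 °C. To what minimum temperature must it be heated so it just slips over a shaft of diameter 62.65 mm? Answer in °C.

Required Δd = 62.65 − 62.46 = 0.19 mm
Δd = αd₀ΔT ⇒ ΔT = Δd/(αd₀) = 0.19 / (1.83×10⁻⁵ × 62.46) = 166.23 K
T_min = 20.2 + 166.23 = 186.43 °C

T = 186 °C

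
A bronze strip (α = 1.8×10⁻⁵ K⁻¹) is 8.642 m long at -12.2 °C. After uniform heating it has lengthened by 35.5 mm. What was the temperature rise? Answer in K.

ΔT = 228 K

ΔL = αL₀ΔT ⇒ ΔT = ΔL / (αL₀)
ΔT = 35.5×10⁻³ m / (1.8×10⁻⁵ × 8.642 m) = 228.21 K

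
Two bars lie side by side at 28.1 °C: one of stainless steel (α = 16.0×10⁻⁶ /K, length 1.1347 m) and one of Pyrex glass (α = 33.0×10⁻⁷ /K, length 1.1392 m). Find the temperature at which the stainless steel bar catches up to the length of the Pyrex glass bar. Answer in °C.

T = 340.7 °C

L₁(1 + α₁ΔT) = L₂(1 + α₂ΔT) ⇒ ΔT = (L₂ − L₁)/(α₁L₁ − α₂L₂)
L₂ − L₁ = 1.1392 − 1.1347 = 4.50×10⁻³ m
α₁L₁ − α₂L₂ = 16.0×10⁻⁶×1.1347 − 33.0×10⁻⁷×1.1392 = 1.439584×10⁻⁵ m/K
ΔT = 4.50×10⁻³ / 1.439584×10⁻⁵ = 312.590 K
T = 28.1 + 312.590 = 340.690 °C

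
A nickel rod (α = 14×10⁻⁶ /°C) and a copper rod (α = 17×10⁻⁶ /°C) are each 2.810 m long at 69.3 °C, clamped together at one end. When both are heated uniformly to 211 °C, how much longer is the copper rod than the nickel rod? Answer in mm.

ΔT = 141.7 K
nickel: ΔL = 14×10⁻⁶ × 2.810 m × 141.7 = 5.5745×10⁻³ m = 5.5745 mm
copper: ΔL = 17×10⁻⁶ × 2.810 m × 141.7 = 6.7690×10⁻³ m = 6.7690 mm
difference = 6.7690 − 5.5745 = 1.1945 mm

1.19 mm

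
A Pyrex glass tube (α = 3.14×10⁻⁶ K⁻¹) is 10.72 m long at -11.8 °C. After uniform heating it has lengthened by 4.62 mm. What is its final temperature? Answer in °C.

ΔL = αL₀ΔT ⇒ ΔT = ΔL / (αL₀)
ΔT = 4.62×10⁻³ m / (3.14×10⁻⁶ × 10.72 m) = 137.25 K
T = -11.8 + 137.25 = 125.45 °C

T = 125 °C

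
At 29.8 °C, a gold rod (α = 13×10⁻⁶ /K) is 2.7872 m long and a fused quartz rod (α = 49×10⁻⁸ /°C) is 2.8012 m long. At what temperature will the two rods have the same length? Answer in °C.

T = 431.4 °C

L₁(1 + α₁ΔT) = L₂(1 + α₂ΔT) ⇒ ΔT = (L₂ − L₁)/(α₁L₁ − α₂L₂)
L₂ − L₁ = 2.8012 − 2.7872 = 1.40×10⁻² m
α₁L₁ − α₂L₂ = 13×10⁻⁶×2.7872 − 49×10⁻⁸×2.8012 = 3.4861012×10⁻⁵ m/K
ΔT = 1.40×10⁻² / 3.4861012×10⁻⁵ = 401.595 K
T = 29.8 + 401.595 = 431.395 °C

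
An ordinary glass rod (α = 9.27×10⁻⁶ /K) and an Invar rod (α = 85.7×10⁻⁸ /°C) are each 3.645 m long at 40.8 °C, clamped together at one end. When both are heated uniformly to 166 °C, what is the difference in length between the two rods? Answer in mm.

ΔT = 125.2 K
ordinary glass: ΔL = 9.27×10⁻⁶ × 3.645 m × 125.2 = 4.2304×10⁻³ m = 4.2304 mm
Invar: ΔL = 85.7×10⁻⁸ × 3.645 m × 125.2 = 3.9110×10⁻⁴ m = 0.39110 mm
difference = 4.2304 − 0.39110 = 3.8393 mm

3.84 mm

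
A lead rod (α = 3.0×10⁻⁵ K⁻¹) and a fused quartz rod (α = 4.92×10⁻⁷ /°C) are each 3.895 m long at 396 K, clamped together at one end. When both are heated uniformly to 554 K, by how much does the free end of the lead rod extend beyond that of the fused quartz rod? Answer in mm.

18.2 mm

ΔT = 158 K
lead: ΔL = 3.0×10⁻⁵ × 3.895 m × 158 = 1.8462×10⁻² m = 18.462 mm
fused quartz: ΔL = 4.92×10⁻⁷ × 3.895 m × 158 = 3.0278×10⁻⁴ m = 0.30278 mm
difference = 18.462 − 0.30278 = 18.15922 mm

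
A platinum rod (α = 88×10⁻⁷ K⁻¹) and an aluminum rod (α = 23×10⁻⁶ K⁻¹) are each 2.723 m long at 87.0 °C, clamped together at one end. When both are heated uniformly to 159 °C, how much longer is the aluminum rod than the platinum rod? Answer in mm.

2.78 mm

ΔT = 72.0 K
platinum: ΔL = 88×10⁻⁷ × 2.723 m × 72.0 = 1.7253×10⁻³ m = 1.7253 mm
aluminum: ΔL = 23×10⁻⁶ × 2.723 m × 72.0 = 4.5093×10⁻³ m = 4.5093 mm
difference = 4.5093 − 1.7253 = 2.7840 mm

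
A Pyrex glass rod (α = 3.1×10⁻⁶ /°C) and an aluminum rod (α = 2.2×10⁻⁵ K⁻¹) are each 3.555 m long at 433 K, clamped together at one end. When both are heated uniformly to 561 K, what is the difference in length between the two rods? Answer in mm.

8.60 mm

ΔT = 128 K
Pyrex glass: ΔL = 3.1×10⁻⁶ × 3.555 m × 128 = 1.4106×10⁻³ m = 1.4106 mm
aluminum: ΔL = 2.2×10⁻⁵ × 3.555 m × 128 = 1.0011×10⁻² m = 10.011 mm
difference = 10.011 − 1.4106 = 8.6004 mm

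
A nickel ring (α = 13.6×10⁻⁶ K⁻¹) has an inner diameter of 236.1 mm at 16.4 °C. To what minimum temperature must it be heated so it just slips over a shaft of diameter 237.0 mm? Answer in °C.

Required Δd = 237.0 − 236.1 = 0.9 mm
Δd = αd₀ΔT ⇒ ΔT = Δd/(αd₀) = 0.9 / (13.6×10⁻⁶ × 236.1) = 280.29 K
T_min = 16.4 + 280.29 = 296.69 °C

T = 297 °C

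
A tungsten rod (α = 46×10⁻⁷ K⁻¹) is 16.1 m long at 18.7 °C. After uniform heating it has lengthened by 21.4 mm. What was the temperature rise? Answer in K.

ΔL = αL₀ΔT ⇒ ΔT = ΔL / (αL₀)
ΔT = 21.4×10⁻³ m / (46×10⁻⁷ × 16.1 m) = 288.95 K

ΔT = 289 K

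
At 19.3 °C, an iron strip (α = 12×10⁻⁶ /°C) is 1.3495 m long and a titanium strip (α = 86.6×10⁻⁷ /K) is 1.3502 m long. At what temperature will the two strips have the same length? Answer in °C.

T = 174.8 °C

Equal length when α₁L₁ΔT − α₂L₂ΔT = L₂ − L₁ = 7.00×10⁻⁴ m
α₁L₁ = 1.6194×10⁻⁵, α₂L₂ = 1.1692732×10⁻⁵ → Δ(αL) = 4.501268×10⁻⁶ m/K
ΔT = 7.00×10⁻⁴ / 4.501268×10⁻⁶ = 155.512 K, so T = 19.3 + 155.512 = 174.812 °C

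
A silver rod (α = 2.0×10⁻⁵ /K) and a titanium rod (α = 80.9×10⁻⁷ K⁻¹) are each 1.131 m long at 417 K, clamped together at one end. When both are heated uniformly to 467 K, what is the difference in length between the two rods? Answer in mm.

0.674 mm

ΔT = 50 K
silver: ΔL = 2.0×10⁻⁵ × 1.131 m × 50 = 1.1310×10⁻³ m = 1.1310 mm
titanium: ΔL = 80.9×10⁻⁷ × 1.131 m × 50 = 4.5749×10⁻⁴ m = 0.45749 mm
difference = 1.1310 − 0.45749 = 0.67351 mm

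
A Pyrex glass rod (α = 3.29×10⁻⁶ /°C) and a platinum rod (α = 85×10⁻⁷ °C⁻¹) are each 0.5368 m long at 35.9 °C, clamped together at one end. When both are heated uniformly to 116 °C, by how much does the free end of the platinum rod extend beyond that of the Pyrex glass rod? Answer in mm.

ΔT = 80.1 K
Pyrex glass: ΔL = 3.29×10⁻⁶ × 0.5368 m × 80.1 = 1.4146×10⁻⁴ m = 0.14146 mm
platinum: ΔL = 85×10⁻⁷ × 0.5368 m × 80.1 = 3.6548×10⁻⁴ m = 0.36548 mm
difference = 0.36548 − 0.14146 = 0.22402 mm

0.224 mm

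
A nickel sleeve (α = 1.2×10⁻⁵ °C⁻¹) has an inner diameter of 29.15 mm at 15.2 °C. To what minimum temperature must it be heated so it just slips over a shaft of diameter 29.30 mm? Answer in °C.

T = 444 °C

Required Δd = 29.30 − 29.15 = 0.15 mm
Δd = αd₀ΔT ⇒ ΔT = Δd/(αd₀) = 0.15 / (1.2×10⁻⁵ × 29.15) = 428.82 K
T_min = 15.2 + 428.82 = 444.02 °C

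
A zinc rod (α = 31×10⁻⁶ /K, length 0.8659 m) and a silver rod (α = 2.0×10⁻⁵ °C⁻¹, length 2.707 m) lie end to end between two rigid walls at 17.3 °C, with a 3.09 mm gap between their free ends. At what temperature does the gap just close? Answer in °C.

α₁L₁ = 2.68429×10⁻⁵ m/K, α₂L₂ = 5.414×10⁻⁵ m/K → total 8.09829×10⁻⁵ m/K
ΔT = g/(α₁L₁+α₂L₂) = 3.09×10⁻³ / 8.09829×10⁻⁵ = 38.156 K
T = 17.3 + 38.156 = 55.456 °C

T = 55.5 °C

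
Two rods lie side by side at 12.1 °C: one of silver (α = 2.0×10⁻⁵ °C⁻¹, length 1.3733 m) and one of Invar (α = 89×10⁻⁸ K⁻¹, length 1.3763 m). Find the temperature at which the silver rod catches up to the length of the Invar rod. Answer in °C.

T = 126.4 °C

L₁(1 + α₁ΔT) = L₂(1 + α₂ΔT) ⇒ ΔT = (L₂ − L₁)/(α₁L₁ − α₂L₂)
L₂ − L₁ = 1.3763 − 1.3733 = 3.00×10⁻³ m
α₁L₁ − α₂L₂ = 2.0×10⁻⁵×1.3733 − 89×10⁻⁸×1.3763 = 2.6241093×10⁻⁵ m/K
ΔT = 3.00×10⁻³ / 2.6241093×10⁻⁵ = 114.325 K
T = 12.1 + 114.325 = 126.425 °C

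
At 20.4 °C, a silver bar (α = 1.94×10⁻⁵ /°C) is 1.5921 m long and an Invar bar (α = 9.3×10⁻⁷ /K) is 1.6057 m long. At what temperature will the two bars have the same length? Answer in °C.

T = 483.1 °C

L₁(1 + α₁ΔT) = L₂(1 + α₂ΔT) ⇒ ΔT = (L₂ − L₁)/(α₁L₁ − α₂L₂)
L₂ − L₁ = 1.6057 − 1.5921 = 1.36×10⁻² m
α₁L₁ − α₂L₂ = 1.94×10⁻⁵×1.5921 − 9.3×10⁻⁷×1.6057 = 2.9393439×10⁻⁵ m/K
ΔT = 1.36×10⁻² / 2.9393439×10⁻⁵ = 462.688 K
T = 20.4 + 462.688 = 483.088 °C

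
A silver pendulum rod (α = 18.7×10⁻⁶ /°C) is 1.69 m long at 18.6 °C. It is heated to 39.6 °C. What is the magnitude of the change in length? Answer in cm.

|ΔT| = |39.6 − 18.6| = 21.0 K
ΔL = αL₀ΔT = (18.7×10⁻⁶)(1.69)(21.0) = 6.64×10⁻⁴ m

ΔL = 0.0664 cm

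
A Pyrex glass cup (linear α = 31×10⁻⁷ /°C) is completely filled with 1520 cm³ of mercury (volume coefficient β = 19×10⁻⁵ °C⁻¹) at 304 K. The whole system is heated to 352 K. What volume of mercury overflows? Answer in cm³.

The cup also expands: β_container ≈ 3α = 9.3×10⁻⁶ /K
Net overflow = V₀(β_liq − 3α_cont)ΔT
β − 3α = 1.90×10⁻⁴ − 9.3×10⁻⁶ = 1.807×10⁻⁴ /K; ΔT = 48 K
ΔV = 1520 × 1.807×10⁻⁴ × 48 = 13.2 cm³

13.2 cm³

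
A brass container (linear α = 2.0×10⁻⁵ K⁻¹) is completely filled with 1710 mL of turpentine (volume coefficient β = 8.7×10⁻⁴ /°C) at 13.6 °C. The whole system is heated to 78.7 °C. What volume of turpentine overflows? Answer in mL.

90.2 mL

The container also expands: β_container ≈ 3α = 6.0×10⁻⁵ /K
Net overflow = V₀(β_liq − 3α_cont)ΔT
β − 3α = 8.70×10⁻⁴ − 6.0×10⁻⁵ = 8.10×10⁻⁴ /K; ΔT = 65.1 K
ΔV = 1710 × 8.10×10⁻⁴ × 65.1 = 90.2 mL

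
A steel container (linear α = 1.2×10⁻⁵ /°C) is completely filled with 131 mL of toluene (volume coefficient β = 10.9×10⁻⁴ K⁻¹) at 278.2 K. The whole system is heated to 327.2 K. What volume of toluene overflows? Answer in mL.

The container also expands: β_container ≈ 3α = 3.6×10⁻⁵ /K
Net overflow = V₀(β_liq − 3α_cont)ΔT
β − 3α = 1.09×10⁻³ − 3.6×10⁻⁵ = 1.054×10⁻³ /K; ΔT = 49.0 K
ΔV = 131 × 1.054×10⁻³ × 49.0 = 6.77 mL

6.77 mL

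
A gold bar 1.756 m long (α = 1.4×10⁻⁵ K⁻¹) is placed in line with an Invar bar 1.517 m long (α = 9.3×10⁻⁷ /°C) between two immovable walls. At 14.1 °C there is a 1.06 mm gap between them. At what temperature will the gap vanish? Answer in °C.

α₁L₁ = 2.4584×10⁻⁵ m/K, α₂L₂ = 1.41081×10⁻⁶ m/K → total 2.599481×10⁻⁵ m/K
ΔT = g/(α₁L₁+α₂L₂) = 1.06×10⁻³ / 2.599481×10⁻⁵ = 40.777 K
T = 14.1 + 40.777 = 54.877 °C

T = 54.9 °C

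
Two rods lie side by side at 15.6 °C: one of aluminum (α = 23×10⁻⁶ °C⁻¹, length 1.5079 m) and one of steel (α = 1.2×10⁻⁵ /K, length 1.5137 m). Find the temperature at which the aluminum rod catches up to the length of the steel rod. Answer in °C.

T = 366.7 °C

Equal length when α₁L₁ΔT − α₂L₂ΔT = L₂ − L₁ = 5.80×10⁻³ m
α₁L₁ = 3.46817×10⁻⁵, α₂L₂ = 1.81644×10⁻⁵ → Δ(αL) = 1.65173×10⁻⁵ m/K
ΔT = 5.80×10⁻³ / 1.65173×10⁻⁵ = 351.147 K, so T = 15.6 + 351.147 = 366.747 °C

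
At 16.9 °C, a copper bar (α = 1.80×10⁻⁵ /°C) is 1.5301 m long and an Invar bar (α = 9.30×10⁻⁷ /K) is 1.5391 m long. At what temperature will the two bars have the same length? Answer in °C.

T = 361.6 °C

L₁(1 + α₁ΔT) = L₂(1 + α₂ΔT) ⇒ ΔT = (L₂ − L₁)/(α₁L₁ − α₂L₂)
L₂ − L₁ = 1.5391 − 1.5301 = 9.00×10⁻³ m
α₁L₁ − α₂L₂ = 1.80×10⁻⁵×1.5301 − 9.30×10⁻⁷×1.5391 = 2.6110437×10⁻⁵ m/K
ΔT = 9.00×10⁻³ / 2.6110437×10⁻⁵ = 344.690 K
T = 16.9 + 344.690 = 361.590 °C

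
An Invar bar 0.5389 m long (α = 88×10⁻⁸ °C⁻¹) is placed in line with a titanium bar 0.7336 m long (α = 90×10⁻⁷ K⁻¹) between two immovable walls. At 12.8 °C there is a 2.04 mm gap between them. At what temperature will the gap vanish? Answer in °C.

T = 301 °C

Gap closes when ΔL₁ + ΔL₂ = 2.04 mm = 2.04×10⁻³ m
(α₁L₁ + α₂L₂)ΔT = g
α₁L₁ + α₂L₂ = 88×10⁻⁸×0.5389 + 90×10⁻⁷×0.7336 = 7.076632×10⁻⁶ m/K
ΔT = 2.04×10⁻³ / 7.076632×10⁻⁶ = 288.27 K
T = 12.8 + 288.27 = 301.07 °C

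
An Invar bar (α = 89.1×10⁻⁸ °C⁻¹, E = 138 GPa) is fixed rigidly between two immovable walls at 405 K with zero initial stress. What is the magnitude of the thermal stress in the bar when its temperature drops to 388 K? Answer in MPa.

σ = 2.09 MPa

Fully constrained: the free strain ε = αΔT is blocked, so σ = Eε = EαΔT.
|ΔT| = 17 K
σ = 138×10⁹ × 89.1×10⁻⁸ × 17 = 2.09×10⁶ Pa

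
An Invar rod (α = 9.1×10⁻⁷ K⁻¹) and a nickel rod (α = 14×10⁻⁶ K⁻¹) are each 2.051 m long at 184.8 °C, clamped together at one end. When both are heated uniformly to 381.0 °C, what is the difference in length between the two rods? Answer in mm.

ΔT = 196.2 K
Invar: ΔL = 9.1×10⁻⁷ × 2.051 m × 196.2 = 3.6619×10⁻⁴ m = 0.36619 mm
nickel: ΔL = 14×10⁻⁶ × 2.051 m × 196.2 = 5.6337×10⁻³ m = 5.6337 mm
difference = 5.6337 − 0.36619 = 5.26751 mm

5.27 mm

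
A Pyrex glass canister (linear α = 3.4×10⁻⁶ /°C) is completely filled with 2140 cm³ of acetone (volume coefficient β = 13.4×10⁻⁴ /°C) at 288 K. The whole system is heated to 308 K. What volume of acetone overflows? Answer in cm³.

The canister also expands: β_container ≈ 3α = 1.02×10⁻⁵ /K
Net overflow = V₀(β_liq − 3α_cont)ΔT
β − 3α = 1.34×10⁻³ − 1.02×10⁻⁵ = 1.3298×10⁻³ /K; ΔT = 20 K
ΔV = 2140 × 1.3298×10⁻³ × 20 = 56.9 cm³

56.9 cm³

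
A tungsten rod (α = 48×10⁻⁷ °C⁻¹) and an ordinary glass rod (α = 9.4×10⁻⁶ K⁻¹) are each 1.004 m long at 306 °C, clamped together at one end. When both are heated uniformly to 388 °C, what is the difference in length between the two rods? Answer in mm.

0.379 mm

ΔT = 82 K
tungsten: ΔL = 48×10⁻⁷ × 1.004 m × 82 = 3.9517×10⁻⁴ m = 0.39517 mm
ordinary glass: ΔL = 9.4×10⁻⁶ × 1.004 m × 82 = 7.7388×10⁻⁴ m = 0.77388 mm
difference = 0.77388 − 0.39517 = 0.37871 mm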